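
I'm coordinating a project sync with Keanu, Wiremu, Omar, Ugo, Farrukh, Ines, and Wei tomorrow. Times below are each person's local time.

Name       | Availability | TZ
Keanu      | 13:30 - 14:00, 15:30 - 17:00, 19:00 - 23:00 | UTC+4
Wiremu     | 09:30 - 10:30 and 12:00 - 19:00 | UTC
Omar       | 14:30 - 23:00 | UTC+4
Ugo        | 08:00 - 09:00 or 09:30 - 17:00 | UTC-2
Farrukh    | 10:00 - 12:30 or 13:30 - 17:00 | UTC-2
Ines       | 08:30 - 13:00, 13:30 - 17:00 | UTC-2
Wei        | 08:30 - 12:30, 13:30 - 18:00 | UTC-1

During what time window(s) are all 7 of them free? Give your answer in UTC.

12:00-13:00, 15:30-19:00

Keanu in UTC: 09:30-10:00, 11:30-13:00, 15:00-19:00 (subtract 4h to convert from UTC+4).
Wiremu in UTC: 09:30-10:30, 12:00-19:00.
Omar in UTC: 10:30-19:00 (subtract 4h to convert from UTC+4).
Ugo in UTC: 10:00-11:00, 11:30-19:00 (add 2h to convert from UTC-2).
Farrukh in UTC: 12:00-14:30, 15:30-19:00 (add 2h to convert from UTC-2).
Ines in UTC: 10:30-15:00, 15:30-19:00 (add 2h to convert from UTC-2).
Wei in UTC: 09:30-13:30, 14:30-19:00 (add 1h to convert from UTC-1).
Keanu ∩ Wiremu: 09:30-10:00, 12:00-13:00, 15:00-19:00.
Keanu ∩ Wiremu ∩ Omar: 12:00-13:00, 15:00-19:00.
Keanu ∩ Wiremu ∩ Omar ∩ Ugo: 12:00-13:00, 15:00-19:00.
Keanu ∩ Wiremu ∩ Omar ∩ Ugo ∩ Farrukh: 12:00-13:00, 15:30-19:00.
Keanu ∩ Wiremu ∩ Omar ∩ Ugo ∩ Farrukh ∩ Ines: 12:00-13:00, 15:30-19:00.
Keanu ∩ Wiremu ∩ Omar ∩ Ugo ∩ Farrukh ∩ Ines ∩ Wei: 12:00-13:00, 15:30-19:00.
So the common availability across everyone is 12:00-13:00, 15:30-19:00.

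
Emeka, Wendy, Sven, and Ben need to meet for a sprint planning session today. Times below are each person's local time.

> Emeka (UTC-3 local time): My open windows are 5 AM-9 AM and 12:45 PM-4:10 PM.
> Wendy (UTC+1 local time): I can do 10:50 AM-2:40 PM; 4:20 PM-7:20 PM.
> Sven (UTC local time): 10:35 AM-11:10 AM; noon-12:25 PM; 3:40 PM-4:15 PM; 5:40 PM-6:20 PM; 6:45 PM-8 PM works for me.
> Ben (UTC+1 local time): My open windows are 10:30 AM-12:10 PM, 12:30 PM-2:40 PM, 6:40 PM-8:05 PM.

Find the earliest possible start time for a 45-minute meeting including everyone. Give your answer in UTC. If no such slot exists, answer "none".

none

Emeka in UTC: 08:00-12:00, 15:45-19:10 (add 3h to convert from UTC-3).
Wendy in UTC: 09:50-13:40, 15:20-18:20 (subtract 1h to convert from UTC+1).
Sven in UTC: 10:35-11:10, 12:00-12:25, 15:40-16:15, 17:40-18:20, 18:45-20:00.
Ben in UTC: 09:30-11:10, 11:30-13:40, 17:40-19:05 (subtract 1h to convert from UTC+1).
Emeka ∩ Wendy: 09:50-12:00, 15:45-18:20.
Emeka ∩ Wendy ∩ Sven: 10:35-11:10, 15:45-16:15, 17:40-18:20.
Emeka ∩ Wendy ∩ Sven ∩ Ben: 10:35-11:10, 17:40-18:20.
So the common availability across everyone is 10:35-11:10, 17:40-18:20.
No common window is at least 45 minutes long.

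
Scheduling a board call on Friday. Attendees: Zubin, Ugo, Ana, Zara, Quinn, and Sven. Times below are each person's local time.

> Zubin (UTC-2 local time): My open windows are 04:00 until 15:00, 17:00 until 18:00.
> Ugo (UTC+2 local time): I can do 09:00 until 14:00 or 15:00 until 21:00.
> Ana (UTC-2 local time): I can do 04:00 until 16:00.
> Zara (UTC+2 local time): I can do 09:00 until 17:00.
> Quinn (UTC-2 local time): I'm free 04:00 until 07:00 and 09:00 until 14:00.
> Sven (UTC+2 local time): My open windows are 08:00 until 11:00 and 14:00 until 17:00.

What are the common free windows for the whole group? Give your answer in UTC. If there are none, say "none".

Zubin in UTC: 06:00-17:00, 19:00-20:00 (add 2h to convert from UTC-2).
Ugo in UTC: 07:00-12:00, 13:00-19:00 (subtract 2h to convert from UTC+2).
Ana in UTC: 06:00-18:00 (add 2h to convert from UTC-2).
Zara in UTC: 07:00-15:00 (subtract 2h to convert from UTC+2).
Quinn in UTC: 06:00-09:00, 11:00-16:00 (add 2h to convert from UTC-2).
Sven in UTC: 06:00-09:00, 12:00-15:00 (subtract 2h to convert from UTC+2).
Zubin ∩ Ugo: 07:00-12:00, 13:00-17:00.
Zubin ∩ Ugo ∩ Ana: 07:00-12:00, 13:00-17:00.
Zubin ∩ Ugo ∩ Ana ∩ Zara: 07:00-12:00, 13:00-15:00.
Zubin ∩ Ugo ∩ Ana ∩ Zara ∩ Quinn: 07:00-09:00, 11:00-12:00, 13:00-15:00.
Zubin ∩ Ugo ∩ Ana ∩ Zara ∩ Quinn ∩ Sven: 07:00-09:00, 13:00-15:00.
Those are the intersection windows.

07:00-09:00, 13:00-15:00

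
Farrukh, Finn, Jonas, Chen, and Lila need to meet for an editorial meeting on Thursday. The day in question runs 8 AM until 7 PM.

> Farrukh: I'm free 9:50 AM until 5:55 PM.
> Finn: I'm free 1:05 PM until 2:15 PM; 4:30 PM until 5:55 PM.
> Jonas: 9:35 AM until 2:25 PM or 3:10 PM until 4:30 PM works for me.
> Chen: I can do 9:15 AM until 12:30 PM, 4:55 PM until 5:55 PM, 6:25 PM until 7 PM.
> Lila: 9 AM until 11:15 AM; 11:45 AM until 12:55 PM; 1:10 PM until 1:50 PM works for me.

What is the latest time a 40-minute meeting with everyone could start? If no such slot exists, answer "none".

none

Farrukh ∩ Finn: 13:05-14:15, 16:30-17:55.
Farrukh ∩ Finn ∩ Jonas: 13:05-14:15.
Farrukh ∩ Finn ∩ Jonas ∩ Chen: ∅.
Farrukh ∩ Finn ∩ Jonas ∩ Chen ∩ Lila: ∅.
There is no time when everyone is free.
No common window is at least 40 minutes long.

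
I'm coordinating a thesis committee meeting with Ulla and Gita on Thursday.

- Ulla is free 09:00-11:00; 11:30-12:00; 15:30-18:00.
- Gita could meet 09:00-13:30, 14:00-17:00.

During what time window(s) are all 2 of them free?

09:00-11:00, 11:30-12:00, 15:30-17:00

Ulla ∩ Gita: 09:00-11:00, 11:30-12:00, 15:30-17:00.
So the common availability across everyone is 09:00-11:00, 11:30-12:00, 15:30-17:00.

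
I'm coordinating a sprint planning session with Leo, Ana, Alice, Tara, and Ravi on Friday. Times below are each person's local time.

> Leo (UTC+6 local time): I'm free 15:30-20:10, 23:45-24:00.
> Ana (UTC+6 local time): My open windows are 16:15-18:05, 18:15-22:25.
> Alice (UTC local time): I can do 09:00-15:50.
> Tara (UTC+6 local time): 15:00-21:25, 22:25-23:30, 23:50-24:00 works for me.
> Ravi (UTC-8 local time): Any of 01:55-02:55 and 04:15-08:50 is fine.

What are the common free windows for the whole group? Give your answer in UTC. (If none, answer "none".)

10:15-10:55, 12:15-14:10

Leo in UTC: 09:30-14:10, 17:45-18:00 (subtract 6h to convert from UTC+6).
Ana in UTC: 10:15-12:05, 12:15-16:25 (subtract 6h to convert from UTC+6).
Alice in UTC: 09:00-15:50.
Tara in UTC: 09:00-15:25, 16:25-17:30, 17:50-18:00 (subtract 6h to convert from UTC+6).
Ravi in UTC: 09:55-10:55, 12:15-16:50 (add 8h to convert from UTC-8).
Leo ∩ Ana: 10:15-12:05, 12:15-14:10.
Leo ∩ Ana ∩ Alice: 10:15-12:05, 12:15-14:10.
Leo ∩ Ana ∩ Alice ∩ Tara: 10:15-12:05, 12:15-14:10.
Leo ∩ Ana ∩ Alice ∩ Tara ∩ Ravi: 10:15-10:55, 12:15-14:10.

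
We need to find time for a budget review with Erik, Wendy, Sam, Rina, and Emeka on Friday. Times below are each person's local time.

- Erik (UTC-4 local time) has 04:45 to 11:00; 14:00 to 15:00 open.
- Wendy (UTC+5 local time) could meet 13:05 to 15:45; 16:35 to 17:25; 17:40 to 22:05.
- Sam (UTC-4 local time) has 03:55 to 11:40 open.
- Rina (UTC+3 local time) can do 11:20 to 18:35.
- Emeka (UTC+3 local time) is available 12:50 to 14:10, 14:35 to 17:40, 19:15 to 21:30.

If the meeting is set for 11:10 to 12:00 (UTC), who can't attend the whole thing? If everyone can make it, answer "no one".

Erik in UTC: 08:45-15:00, 18:00-19:00 (add 4h to convert from UTC-4).
Wendy in UTC: 08:05-10:45, 11:35-12:25, 12:40-17:05 (subtract 5h to convert from UTC+5).
Sam in UTC: 07:55-15:40 (add 4h to convert from UTC-4).
Rina in UTC: 08:20-15:35 (subtract 3h to convert from UTC+3).
Emeka in UTC: 09:50-11:10, 11:35-14:40, 16:15-18:30 (subtract 3h to convert from UTC+3).
Erik: free for 11:10-12:00. Wendy: not fully free for 11:10-12:00. Sam: free for 11:10-12:00. Rina: free for 11:10-12:00. Emeka: not fully free for 11:10-12:00.

Emeka, Wendy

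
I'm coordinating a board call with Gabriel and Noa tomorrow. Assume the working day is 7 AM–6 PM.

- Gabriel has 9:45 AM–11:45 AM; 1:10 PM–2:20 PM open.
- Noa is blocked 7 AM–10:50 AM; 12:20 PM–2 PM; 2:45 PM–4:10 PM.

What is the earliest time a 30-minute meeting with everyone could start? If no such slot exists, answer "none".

10:50

Gabriel free: 09:45-11:45, 13:10-14:20.
Noa free: 10:50-12:20, 14:00-14:45, 16:10-18:00 (invert busy blocks within the working day).
Gabriel ∩ Noa: 10:50-11:45, 14:00-14:20.
The first common window of at least 30 minutes is 10:50-11:45, so the earliest start is 10:50.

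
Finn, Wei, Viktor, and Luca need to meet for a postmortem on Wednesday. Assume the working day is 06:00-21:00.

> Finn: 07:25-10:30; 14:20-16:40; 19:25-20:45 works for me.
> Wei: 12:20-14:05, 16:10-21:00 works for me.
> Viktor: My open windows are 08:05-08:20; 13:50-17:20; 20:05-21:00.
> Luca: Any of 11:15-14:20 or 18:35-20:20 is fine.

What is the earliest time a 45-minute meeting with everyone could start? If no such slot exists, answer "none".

none

Finn ∩ Wei: 16:10-16:40, 19:25-20:45.
Finn ∩ Wei ∩ Viktor: 16:10-16:40, 20:05-20:45.
Finn ∩ Wei ∩ Viktor ∩ Luca: 20:05-20:20.
So the common availability across everyone is 20:05-20:20.
No common window is at least 45 minutes long.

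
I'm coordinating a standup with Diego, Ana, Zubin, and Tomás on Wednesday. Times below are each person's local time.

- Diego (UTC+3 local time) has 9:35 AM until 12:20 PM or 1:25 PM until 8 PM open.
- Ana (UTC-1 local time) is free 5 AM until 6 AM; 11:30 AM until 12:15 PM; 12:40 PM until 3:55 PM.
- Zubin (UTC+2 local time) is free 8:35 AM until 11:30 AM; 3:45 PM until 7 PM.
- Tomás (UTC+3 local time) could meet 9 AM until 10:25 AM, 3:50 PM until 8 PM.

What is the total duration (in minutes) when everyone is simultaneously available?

Diego in UTC: 06:35-09:20, 10:25-17:00 (subtract 3h to convert from UTC+3).
Ana in UTC: 06:00-07:00, 12:30-13:15, 13:40-16:55 (add 1h to convert from UTC-1).
Zubin in UTC: 06:35-09:30, 13:45-17:00 (subtract 2h to convert from UTC+2).
Tomás in UTC: 06:00-07:25, 12:50-17:00 (subtract 3h to convert from UTC+3).
Diego ∩ Ana: 06:35-07:00, 12:30-13:15, 13:40-16:55.
Diego ∩ Ana ∩ Zubin: 06:35-07:00, 13:45-16:55.
Diego ∩ Ana ∩ Zubin ∩ Tomás: 06:35-07:00, 13:45-16:55.
Summing the common windows: 25 + 190 = 215 minutes.

215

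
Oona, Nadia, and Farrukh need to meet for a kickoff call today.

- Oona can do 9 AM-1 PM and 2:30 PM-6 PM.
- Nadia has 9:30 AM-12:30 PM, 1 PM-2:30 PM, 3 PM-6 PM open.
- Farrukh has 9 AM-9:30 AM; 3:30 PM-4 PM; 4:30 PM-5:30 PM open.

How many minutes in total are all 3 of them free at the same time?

90

Oona ∩ Nadia: 09:30-12:30, 15:00-18:00.
Oona ∩ Nadia ∩ Farrukh: 15:30-16:00, 16:30-17:30.
Those are the intersection windows.
Summing the common windows: 30 + 60 = 90 minutes.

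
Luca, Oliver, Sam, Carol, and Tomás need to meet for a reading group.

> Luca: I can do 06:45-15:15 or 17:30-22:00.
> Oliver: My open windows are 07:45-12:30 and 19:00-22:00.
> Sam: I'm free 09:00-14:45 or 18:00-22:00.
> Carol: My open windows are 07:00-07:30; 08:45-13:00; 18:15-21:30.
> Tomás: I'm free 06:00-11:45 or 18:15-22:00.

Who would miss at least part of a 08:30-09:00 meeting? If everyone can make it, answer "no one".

Luca: free for 08:30-09:00. Oliver: free for 08:30-09:00. Sam: not fully free for 08:30-09:00. Carol: not fully free for 08:30-09:00. Tomás: free for 08:30-09:00.

Carol, Sam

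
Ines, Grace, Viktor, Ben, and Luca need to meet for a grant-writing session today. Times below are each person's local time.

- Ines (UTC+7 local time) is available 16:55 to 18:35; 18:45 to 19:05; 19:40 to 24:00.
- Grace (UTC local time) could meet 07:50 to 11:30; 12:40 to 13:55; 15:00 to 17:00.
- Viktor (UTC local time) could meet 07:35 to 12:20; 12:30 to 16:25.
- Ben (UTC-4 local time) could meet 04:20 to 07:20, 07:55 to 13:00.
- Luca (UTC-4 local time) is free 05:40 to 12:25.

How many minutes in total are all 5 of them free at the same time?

245

Ines in UTC: 09:55-11:35, 11:45-12:05, 12:40-17:00 (subtract 7h to convert from UTC+7).
Grace in UTC: 07:50-11:30, 12:40-13:55, 15:00-17:00.
Viktor in UTC: 07:35-12:20, 12:30-16:25.
Ben in UTC: 08:20-11:20, 11:55-17:00 (add 4h to convert from UTC-4).
Luca in UTC: 09:40-16:25 (add 4h to convert from UTC-4).
Ines ∩ Grace: 09:55-11:30, 12:40-13:55, 15:00-17:00.
Ines ∩ Grace ∩ Viktor: 09:55-11:30, 12:40-13:55, 15:00-16:25.
Ines ∩ Grace ∩ Viktor ∩ Ben: 09:55-11:20, 12:40-13:55, 15:00-16:25.
Ines ∩ Grace ∩ Viktor ∩ Ben ∩ Luca: 09:55-11:20, 12:40-13:55, 15:00-16:25.
So the common availability across everyone is 09:55-11:20, 12:40-13:55, 15:00-16:25.
Summing the common windows: 85 + 75 + 85 = 245 minutes.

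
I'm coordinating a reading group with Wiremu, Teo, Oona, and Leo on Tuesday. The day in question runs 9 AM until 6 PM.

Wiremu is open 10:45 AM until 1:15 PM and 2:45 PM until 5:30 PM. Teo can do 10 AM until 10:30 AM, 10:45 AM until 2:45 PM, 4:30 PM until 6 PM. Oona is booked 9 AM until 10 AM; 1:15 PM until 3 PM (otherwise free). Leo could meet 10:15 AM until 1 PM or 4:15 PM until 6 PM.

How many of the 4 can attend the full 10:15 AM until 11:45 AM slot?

2

Wiremu free: 10:45-13:15, 14:45-17:30.
Teo free: 10:00-10:30, 10:45-14:45, 16:30-18:00.
Oona free: 10:00-13:15, 15:00-18:00 (invert busy blocks within the working day).
Leo free: 10:15-13:00, 16:15-18:00.
Oona and Leo can make the full 10:15-11:45 slot — that's 2.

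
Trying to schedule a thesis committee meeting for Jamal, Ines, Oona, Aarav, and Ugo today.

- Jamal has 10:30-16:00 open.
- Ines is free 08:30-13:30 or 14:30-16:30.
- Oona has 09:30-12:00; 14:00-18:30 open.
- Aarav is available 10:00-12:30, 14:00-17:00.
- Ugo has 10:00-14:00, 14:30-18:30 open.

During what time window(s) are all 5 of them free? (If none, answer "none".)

10:30-12:00, 14:30-16:00

Jamal ∩ Ines: 10:30-13:30, 14:30-16:00.
Jamal ∩ Ines ∩ Oona: 10:30-12:00, 14:30-16:00.
Jamal ∩ Ines ∩ Oona ∩ Aarav: 10:30-12:00, 14:30-16:00.
Jamal ∩ Ines ∩ Oona ∩ Aarav ∩ Ugo: 10:30-12:00, 14:30-16:00.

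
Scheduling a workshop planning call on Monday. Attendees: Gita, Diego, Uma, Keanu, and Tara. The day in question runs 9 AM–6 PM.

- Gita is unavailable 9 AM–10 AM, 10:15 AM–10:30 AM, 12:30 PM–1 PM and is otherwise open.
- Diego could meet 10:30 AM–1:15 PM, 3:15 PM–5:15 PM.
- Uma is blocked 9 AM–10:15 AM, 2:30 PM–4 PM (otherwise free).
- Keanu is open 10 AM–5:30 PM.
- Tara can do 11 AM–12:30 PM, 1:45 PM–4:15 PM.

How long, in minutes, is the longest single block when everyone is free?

Gita free: 10:00-10:15, 10:30-12:30, 13:00-18:00 (invert busy blocks within the working day).
Diego free: 10:30-13:15, 15:15-17:15.
Uma free: 10:15-14:30, 16:00-18:00 (invert busy blocks within the working day).
Keanu free: 10:00-17:30.
Tara free: 11:00-12:30, 13:45-16:15.
Gita ∩ Diego: 10:30-12:30, 13:00-13:15, 15:15-17:15.
Gita ∩ Diego ∩ Uma: 10:30-12:30, 13:00-13:15, 16:00-17:15.
Gita ∩ Diego ∩ Uma ∩ Keanu: 10:30-12:30, 13:00-13:15, 16:00-17:15.
Gita ∩ Diego ∩ Uma ∩ Keanu ∩ Tara: 11:00-12:30, 16:00-16:15.
The longest is 11:00-12:30 at 90 minutes.

90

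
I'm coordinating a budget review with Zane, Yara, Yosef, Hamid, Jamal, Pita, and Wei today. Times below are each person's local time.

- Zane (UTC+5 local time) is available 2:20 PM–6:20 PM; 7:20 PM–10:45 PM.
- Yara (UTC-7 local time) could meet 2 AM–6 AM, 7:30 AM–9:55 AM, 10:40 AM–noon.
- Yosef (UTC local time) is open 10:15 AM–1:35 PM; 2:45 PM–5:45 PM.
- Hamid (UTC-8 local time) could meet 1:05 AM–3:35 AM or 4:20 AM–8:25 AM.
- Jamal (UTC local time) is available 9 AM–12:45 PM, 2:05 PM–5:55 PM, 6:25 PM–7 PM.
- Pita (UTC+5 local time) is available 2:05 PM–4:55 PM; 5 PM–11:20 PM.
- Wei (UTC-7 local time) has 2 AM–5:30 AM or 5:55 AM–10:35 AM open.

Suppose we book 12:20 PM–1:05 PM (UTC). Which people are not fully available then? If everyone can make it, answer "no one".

Zane in UTC: 09:20-13:20, 14:20-17:45 (subtract 5h to convert from UTC+5).
Yara in UTC: 09:00-13:00, 14:30-16:55, 17:40-19:00 (add 7h to convert from UTC-7).
Yosef in UTC: 10:15-13:35, 14:45-17:45.
Hamid in UTC: 09:05-11:35, 12:20-16:25 (add 8h to convert from UTC-8).
Jamal in UTC: 09:00-12:45, 14:05-17:55, 18:25-19:00.
Pita in UTC: 09:05-11:55, 12:00-18:20 (subtract 5h to convert from UTC+5).
Wei in UTC: 09:00-12:30, 12:55-17:35 (add 7h to convert from UTC-7).
Zane: free for 12:20-13:05. Yara: not fully free for 12:20-13:05. Yosef: free for 12:20-13:05. Hamid: free for 12:20-13:05. Jamal: not fully free for 12:20-13:05. Pita: free for 12:20-13:05. Wei: not fully free for 12:20-13:05.

Jamal, Wei, Yara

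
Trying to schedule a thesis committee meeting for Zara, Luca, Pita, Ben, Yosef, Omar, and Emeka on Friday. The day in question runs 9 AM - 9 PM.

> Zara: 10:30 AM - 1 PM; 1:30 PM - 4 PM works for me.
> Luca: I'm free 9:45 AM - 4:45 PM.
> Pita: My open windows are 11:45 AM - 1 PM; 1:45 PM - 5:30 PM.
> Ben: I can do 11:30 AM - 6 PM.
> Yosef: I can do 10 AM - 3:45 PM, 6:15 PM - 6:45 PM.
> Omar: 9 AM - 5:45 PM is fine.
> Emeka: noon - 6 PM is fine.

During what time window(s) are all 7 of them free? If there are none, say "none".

Zara ∩ Luca: 10:30-13:00, 13:30-16:00.
Zara ∩ Luca ∩ Pita: 11:45-13:00, 13:45-16:00.
Zara ∩ Luca ∩ Pita ∩ Ben: 11:45-13:00, 13:45-16:00.
Zara ∩ Luca ∩ Pita ∩ Ben ∩ Yosef: 11:45-13:00, 13:45-15:45.
Zara ∩ Luca ∩ Pita ∩ Ben ∩ Yosef ∩ Omar: 11:45-13:00, 13:45-15:45.
Zara ∩ Luca ∩ Pita ∩ Ben ∩ Yosef ∩ Omar ∩ Emeka: 12:00-13:00, 13:45-15:45.

12:00-13:00, 13:45-15:45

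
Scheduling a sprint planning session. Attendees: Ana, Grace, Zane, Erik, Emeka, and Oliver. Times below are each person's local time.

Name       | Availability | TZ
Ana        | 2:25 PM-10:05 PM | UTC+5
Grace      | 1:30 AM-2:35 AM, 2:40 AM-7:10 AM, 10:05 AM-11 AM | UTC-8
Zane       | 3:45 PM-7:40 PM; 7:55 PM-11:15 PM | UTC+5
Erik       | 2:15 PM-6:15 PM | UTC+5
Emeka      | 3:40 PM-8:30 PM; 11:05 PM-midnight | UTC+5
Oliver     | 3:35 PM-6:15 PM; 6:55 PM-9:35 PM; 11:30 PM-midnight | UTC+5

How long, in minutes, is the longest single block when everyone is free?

Ana in UTC: 09:25-17:05 (subtract 5h to convert from UTC+5).
Grace in UTC: 09:30-10:35, 10:40-15:10, 18:05-19:00 (add 8h to convert from UTC-8).
Zane in UTC: 10:45-14:40, 14:55-18:15 (subtract 5h to convert from UTC+5).
Erik in UTC: 09:15-13:15 (subtract 5h to convert from UTC+5).
Emeka in UTC: 10:40-15:30, 18:05-19:00 (subtract 5h to convert from UTC+5).
Oliver in UTC: 10:35-13:15, 13:55-16:35, 18:30-19:00 (subtract 5h to convert from UTC+5).
Ana ∩ Grace: 09:30-10:35, 10:40-15:10.
Ana ∩ Grace ∩ Zane: 10:45-14:40, 14:55-15:10.
Ana ∩ Grace ∩ Zane ∩ Erik: 10:45-13:15.
Ana ∩ Grace ∩ Zane ∩ Erik ∩ Emeka: 10:45-13:15.
Ana ∩ Grace ∩ Zane ∩ Erik ∩ Emeka ∩ Oliver: 10:45-13:15.
Those are the intersection windows.
The longest is 10:45-13:15 at 150 minutes.

150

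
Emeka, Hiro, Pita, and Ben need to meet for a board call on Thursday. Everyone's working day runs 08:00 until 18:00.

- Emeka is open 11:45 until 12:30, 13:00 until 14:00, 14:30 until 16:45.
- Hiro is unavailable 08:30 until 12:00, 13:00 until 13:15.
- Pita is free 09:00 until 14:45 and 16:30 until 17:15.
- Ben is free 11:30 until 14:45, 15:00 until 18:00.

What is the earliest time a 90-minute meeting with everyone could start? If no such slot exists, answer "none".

none

Emeka free: 11:45-12:30, 13:00-14:00, 14:30-16:45.
Hiro free: 08:00-08:30, 12:00-13:00, 13:15-18:00 (invert busy blocks within the working day).
Pita free: 09:00-14:45, 16:30-17:15.
Ben free: 11:30-14:45, 15:00-18:00.
Emeka ∩ Hiro: 12:00-12:30, 13:15-14:00, 14:30-16:45.
Emeka ∩ Hiro ∩ Pita: 12:00-12:30, 13:15-14:00, 14:30-14:45, 16:30-16:45.
Emeka ∩ Hiro ∩ Pita ∩ Ben: 12:00-12:30, 13:15-14:00, 14:30-14:45, 16:30-16:45.
No common window is at least 90 minutes long.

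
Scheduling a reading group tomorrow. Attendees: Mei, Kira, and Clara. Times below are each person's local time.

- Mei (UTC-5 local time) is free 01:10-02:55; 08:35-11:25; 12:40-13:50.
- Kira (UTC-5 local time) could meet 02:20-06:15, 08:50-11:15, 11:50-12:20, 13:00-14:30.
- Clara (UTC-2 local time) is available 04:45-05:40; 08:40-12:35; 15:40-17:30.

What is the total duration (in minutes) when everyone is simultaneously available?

115

Mei in UTC: 06:10-07:55, 13:35-16:25, 17:40-18:50 (add 5h to convert from UTC-5).
Kira in UTC: 07:20-11:15, 13:50-16:15, 16:50-17:20, 18:00-19:30 (add 5h to convert from UTC-5).
Clara in UTC: 06:45-07:40, 10:40-14:35, 17:40-19:30 (add 2h to convert from UTC-2).
Mei ∩ Kira: 07:20-07:55, 13:50-16:15, 18:00-18:50.
Mei ∩ Kira ∩ Clara: 07:20-07:40, 13:50-14:35, 18:00-18:50.
So the common availability across everyone is 07:20-07:40, 13:50-14:35, 18:00-18:50.
Summing the common windows: 20 + 45 + 50 = 115 minutes.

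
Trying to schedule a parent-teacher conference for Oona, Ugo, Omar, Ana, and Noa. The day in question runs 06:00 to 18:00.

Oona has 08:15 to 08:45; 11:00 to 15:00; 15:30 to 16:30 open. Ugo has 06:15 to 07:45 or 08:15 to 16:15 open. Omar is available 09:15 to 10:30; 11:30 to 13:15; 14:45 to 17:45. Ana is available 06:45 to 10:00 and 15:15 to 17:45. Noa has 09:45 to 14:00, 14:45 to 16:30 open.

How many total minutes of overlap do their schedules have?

45

Oona ∩ Ugo: 08:15-08:45, 11:00-15:00, 15:30-16:15.
Oona ∩ Ugo ∩ Omar: 11:30-13:15, 14:45-15:00, 15:30-16:15.
Oona ∩ Ugo ∩ Omar ∩ Ana: 15:30-16:15.
Oona ∩ Ugo ∩ Omar ∩ Ana ∩ Noa: 15:30-16:15.
That's a single block of 45 minutes.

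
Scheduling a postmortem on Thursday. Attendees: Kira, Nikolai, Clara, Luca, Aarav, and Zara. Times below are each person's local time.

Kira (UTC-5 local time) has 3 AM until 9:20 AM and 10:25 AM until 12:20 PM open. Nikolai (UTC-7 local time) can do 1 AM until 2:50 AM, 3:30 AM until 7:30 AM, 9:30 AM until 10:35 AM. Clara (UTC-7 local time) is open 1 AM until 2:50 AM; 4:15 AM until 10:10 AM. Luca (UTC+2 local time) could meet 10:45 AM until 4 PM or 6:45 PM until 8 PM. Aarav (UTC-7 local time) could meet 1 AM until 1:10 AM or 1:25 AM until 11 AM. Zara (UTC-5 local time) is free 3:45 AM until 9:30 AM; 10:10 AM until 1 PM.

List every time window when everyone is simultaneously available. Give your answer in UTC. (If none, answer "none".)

08:45-09:50, 11:15-14:00, 16:45-17:10

Kira in UTC: 08:00-14:20, 15:25-17:20 (add 5h to convert from UTC-5).
Nikolai in UTC: 08:00-09:50, 10:30-14:30, 16:30-17:35 (add 7h to convert from UTC-7).
Clara in UTC: 08:00-09:50, 11:15-17:10 (add 7h to convert from UTC-7).
Luca in UTC: 08:45-14:00, 16:45-18:00 (subtract 2h to convert from UTC+2).
Aarav in UTC: 08:00-08:10, 08:25-18:00 (add 7h to convert from UTC-7).
Zara in UTC: 08:45-14:30, 15:10-18:00 (add 5h to convert from UTC-5).
Kira ∩ Nikolai: 08:00-09:50, 10:30-14:20, 16:30-17:20.
Kira ∩ Nikolai ∩ Clara: 08:00-09:50, 11:15-14:20, 16:30-17:10.
Kira ∩ Nikolai ∩ Clara ∩ Luca: 08:45-09:50, 11:15-14:00, 16:45-17:10.
Kira ∩ Nikolai ∩ Clara ∩ Luca ∩ Aarav: 08:45-09:50, 11:15-14:00, 16:45-17:10.
Kira ∩ Nikolai ∩ Clara ∩ Luca ∩ Aarav ∩ Zara: 08:45-09:50, 11:15-14:00, 16:45-17:10.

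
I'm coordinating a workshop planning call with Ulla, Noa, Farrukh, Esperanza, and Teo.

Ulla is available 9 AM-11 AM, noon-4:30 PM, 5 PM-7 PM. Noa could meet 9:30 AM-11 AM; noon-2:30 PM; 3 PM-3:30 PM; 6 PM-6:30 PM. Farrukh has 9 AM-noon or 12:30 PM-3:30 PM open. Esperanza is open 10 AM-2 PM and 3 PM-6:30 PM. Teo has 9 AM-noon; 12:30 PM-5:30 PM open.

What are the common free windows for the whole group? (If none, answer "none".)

Ulla ∩ Noa: 09:30-11:00, 12:00-14:30, 15:00-15:30, 18:00-18:30.
Ulla ∩ Noa ∩ Farrukh: 09:30-11:00, 12:30-14:30, 15:00-15:30.
Ulla ∩ Noa ∩ Farrukh ∩ Esperanza: 10:00-11:00, 12:30-14:00, 15:00-15:30.
Ulla ∩ Noa ∩ Farrukh ∩ Esperanza ∩ Teo: 10:00-11:00, 12:30-14:00, 15:00-15:30.

10:00-11:00, 12:30-14:00, 15:00-15:30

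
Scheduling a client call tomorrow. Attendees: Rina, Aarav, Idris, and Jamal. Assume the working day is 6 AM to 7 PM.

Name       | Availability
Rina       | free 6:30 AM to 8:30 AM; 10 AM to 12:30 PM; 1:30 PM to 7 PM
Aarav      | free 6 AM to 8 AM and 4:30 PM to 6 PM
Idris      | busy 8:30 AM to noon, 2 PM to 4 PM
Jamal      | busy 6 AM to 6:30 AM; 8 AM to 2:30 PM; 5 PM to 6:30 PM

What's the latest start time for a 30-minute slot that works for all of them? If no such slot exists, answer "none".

Rina free: 06:30-08:30, 10:00-12:30, 13:30-19:00.
Aarav free: 06:00-08:00, 16:30-18:00.
Idris free: 06:00-08:30, 12:00-14:00, 16:00-19:00 (invert busy blocks within the working day).
Jamal free: 06:30-08:00, 14:30-17:00, 18:30-19:00 (invert busy blocks within the working day).
Rina ∩ Aarav: 06:30-08:00, 16:30-18:00.
Rina ∩ Aarav ∩ Idris: 06:30-08:00, 16:30-18:00.
Rina ∩ Aarav ∩ Idris ∩ Jamal: 06:30-08:00, 16:30-17:00.
Those are the intersection windows.
The last common window of at least 30 minutes is 16:30-17:00; a 30-minute meeting can start as late as 16:30 and still end by 17:00.

16:30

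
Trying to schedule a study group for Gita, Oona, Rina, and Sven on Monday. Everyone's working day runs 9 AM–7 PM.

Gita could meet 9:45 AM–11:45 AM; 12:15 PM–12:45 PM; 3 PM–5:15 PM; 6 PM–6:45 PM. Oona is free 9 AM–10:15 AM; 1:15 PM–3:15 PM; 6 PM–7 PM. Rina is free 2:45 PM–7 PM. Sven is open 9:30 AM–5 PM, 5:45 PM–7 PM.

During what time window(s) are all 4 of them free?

15:00-15:15, 18:00-18:45

Gita ∩ Oona: 09:45-10:15, 15:00-15:15, 18:00-18:45.
Gita ∩ Oona ∩ Rina: 15:00-15:15, 18:00-18:45.
Gita ∩ Oona ∩ Rina ∩ Sven: 15:00-15:15, 18:00-18:45.
So the common availability across everyone is 15:00-15:15, 18:00-18:45.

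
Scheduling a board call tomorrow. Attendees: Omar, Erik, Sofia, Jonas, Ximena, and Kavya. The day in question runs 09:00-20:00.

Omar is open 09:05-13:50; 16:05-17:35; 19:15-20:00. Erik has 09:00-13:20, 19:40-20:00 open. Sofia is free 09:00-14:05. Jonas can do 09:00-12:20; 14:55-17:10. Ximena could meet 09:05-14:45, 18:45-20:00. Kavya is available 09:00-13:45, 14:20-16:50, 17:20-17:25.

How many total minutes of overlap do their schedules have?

Omar ∩ Erik: 09:05-13:20, 19:40-20:00.
Omar ∩ Erik ∩ Sofia: 09:05-13:20.
Omar ∩ Erik ∩ Sofia ∩ Jonas: 09:05-12:20.
Omar ∩ Erik ∩ Sofia ∩ Jonas ∩ Ximena: 09:05-12:20.
Omar ∩ Erik ∩ Sofia ∩ Jonas ∩ Ximena ∩ Kavya: 09:05-12:20.
That's a single block of 195 minutes.

195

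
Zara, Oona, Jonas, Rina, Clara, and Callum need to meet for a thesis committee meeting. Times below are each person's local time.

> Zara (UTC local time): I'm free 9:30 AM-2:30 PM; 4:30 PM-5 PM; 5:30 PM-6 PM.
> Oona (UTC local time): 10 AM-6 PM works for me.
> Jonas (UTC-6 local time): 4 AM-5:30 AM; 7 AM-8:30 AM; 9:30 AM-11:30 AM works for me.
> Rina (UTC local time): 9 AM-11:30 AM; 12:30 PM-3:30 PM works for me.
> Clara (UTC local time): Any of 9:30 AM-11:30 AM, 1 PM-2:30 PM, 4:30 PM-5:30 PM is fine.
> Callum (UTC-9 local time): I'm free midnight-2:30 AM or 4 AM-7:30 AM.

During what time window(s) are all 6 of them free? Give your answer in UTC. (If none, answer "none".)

Zara in UTC: 09:30-14:30, 16:30-17:00, 17:30-18:00.
Oona in UTC: 10:00-18:00.
Jonas in UTC: 10:00-11:30, 13:00-14:30, 15:30-17:30 (add 6h to convert from UTC-6).
Rina in UTC: 09:00-11:30, 12:30-15:30.
Clara in UTC: 09:30-11:30, 13:00-14:30, 16:30-17:30.
Callum in UTC: 09:00-11:30, 13:00-16:30 (add 9h to convert from UTC-9).
Zara ∩ Oona: 10:00-14:30, 16:30-17:00, 17:30-18:00.
Zara ∩ Oona ∩ Jonas: 10:00-11:30, 13:00-14:30, 16:30-17:00.
Zara ∩ Oona ∩ Jonas ∩ Rina: 10:00-11:30, 13:00-14:30.
Zara ∩ Oona ∩ Jonas ∩ Rina ∩ Clara: 10:00-11:30, 13:00-14:30.
Zara ∩ Oona ∩ Jonas ∩ Rina ∩ Clara ∩ Callum: 10:00-11:30, 13:00-14:30.
So the common availability across everyone is 10:00-11:30, 13:00-14:30.

10:00-11:30, 13:00-14:30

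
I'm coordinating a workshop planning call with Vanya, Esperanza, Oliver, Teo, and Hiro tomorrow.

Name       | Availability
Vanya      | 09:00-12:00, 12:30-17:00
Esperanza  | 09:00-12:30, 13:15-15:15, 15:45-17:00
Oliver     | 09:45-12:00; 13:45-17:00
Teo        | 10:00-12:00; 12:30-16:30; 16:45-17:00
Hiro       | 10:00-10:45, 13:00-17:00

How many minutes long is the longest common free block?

Vanya ∩ Esperanza: 09:00-12:00, 13:15-15:15, 15:45-17:00.
Vanya ∩ Esperanza ∩ Oliver: 09:45-12:00, 13:45-15:15, 15:45-17:00.
Vanya ∩ Esperanza ∩ Oliver ∩ Teo: 10:00-12:00, 13:45-15:15, 15:45-16:30, 16:45-17:00.
Vanya ∩ Esperanza ∩ Oliver ∩ Teo ∩ Hiro: 10:00-10:45, 13:45-15:15, 15:45-16:30, 16:45-17:00.
The longest is 13:45-15:15 at 90 minutes.

90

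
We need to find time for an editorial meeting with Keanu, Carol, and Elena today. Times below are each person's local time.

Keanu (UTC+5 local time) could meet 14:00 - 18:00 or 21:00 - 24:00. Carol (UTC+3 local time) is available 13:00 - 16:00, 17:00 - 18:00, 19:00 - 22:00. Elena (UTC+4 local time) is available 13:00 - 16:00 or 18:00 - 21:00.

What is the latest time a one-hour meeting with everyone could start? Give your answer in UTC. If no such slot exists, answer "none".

16:00

Keanu in UTC: 09:00-13:00, 16:00-19:00 (subtract 5h to convert from UTC+5).
Carol in UTC: 10:00-13:00, 14:00-15:00, 16:00-19:00 (subtract 3h to convert from UTC+3).
Elena in UTC: 09:00-12:00, 14:00-17:00 (subtract 4h to convert from UTC+4).
Keanu ∩ Carol: 10:00-13:00, 16:00-19:00.
Keanu ∩ Carol ∩ Elena: 10:00-12:00, 16:00-17:00.
The last common window of at least 60 minutes is 16:00-17:00; a 60-minute meeting can start as late as 16:00 and still end by 17:00.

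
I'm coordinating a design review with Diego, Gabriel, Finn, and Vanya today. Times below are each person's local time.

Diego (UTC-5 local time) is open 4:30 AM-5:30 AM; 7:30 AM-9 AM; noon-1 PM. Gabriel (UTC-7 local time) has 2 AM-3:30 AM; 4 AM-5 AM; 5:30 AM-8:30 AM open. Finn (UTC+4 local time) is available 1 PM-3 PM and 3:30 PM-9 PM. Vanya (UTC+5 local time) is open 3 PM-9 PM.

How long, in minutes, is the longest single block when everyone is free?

Diego in UTC: 09:30-10:30, 12:30-14:00, 17:00-18:00 (add 5h to convert from UTC-5).
Gabriel in UTC: 09:00-10:30, 11:00-12:00, 12:30-15:30 (add 7h to convert from UTC-7).
Finn in UTC: 09:00-11:00, 11:30-17:00 (subtract 4h to convert from UTC+4).
Vanya in UTC: 10:00-16:00 (subtract 5h to convert from UTC+5).
Diego ∩ Gabriel: 09:30-10:30, 12:30-14:00.
Diego ∩ Gabriel ∩ Finn: 09:30-10:30, 12:30-14:00.
Diego ∩ Gabriel ∩ Finn ∩ Vanya: 10:00-10:30, 12:30-14:00.
Those are the intersection windows.
The longest is 12:30-14:00 at 90 minutes.

90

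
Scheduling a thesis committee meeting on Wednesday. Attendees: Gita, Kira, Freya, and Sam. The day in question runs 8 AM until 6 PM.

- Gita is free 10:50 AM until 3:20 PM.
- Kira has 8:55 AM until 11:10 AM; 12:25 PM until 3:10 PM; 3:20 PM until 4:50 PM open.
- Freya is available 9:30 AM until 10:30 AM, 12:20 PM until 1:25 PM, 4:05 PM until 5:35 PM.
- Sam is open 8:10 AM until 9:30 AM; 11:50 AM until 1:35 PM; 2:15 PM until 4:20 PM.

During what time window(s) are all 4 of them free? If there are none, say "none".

12:25-13:25

Gita ∩ Kira: 10:50-11:10, 12:25-15:10.
Gita ∩ Kira ∩ Freya: 12:25-13:25.
Gita ∩ Kira ∩ Freya ∩ Sam: 12:25-13:25.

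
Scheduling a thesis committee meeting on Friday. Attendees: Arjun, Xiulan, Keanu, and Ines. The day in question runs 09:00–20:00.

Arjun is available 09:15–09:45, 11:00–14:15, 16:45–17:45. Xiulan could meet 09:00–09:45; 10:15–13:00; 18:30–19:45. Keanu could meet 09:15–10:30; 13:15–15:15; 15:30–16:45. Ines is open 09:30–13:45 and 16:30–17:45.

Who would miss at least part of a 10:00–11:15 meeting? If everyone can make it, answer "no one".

Arjun: not fully free for 10:00-11:15. Xiulan: not fully free for 10:00-11:15. Keanu: not fully free for 10:00-11:15. Ines: free for 10:00-11:15.

Arjun, Keanu, Xiulan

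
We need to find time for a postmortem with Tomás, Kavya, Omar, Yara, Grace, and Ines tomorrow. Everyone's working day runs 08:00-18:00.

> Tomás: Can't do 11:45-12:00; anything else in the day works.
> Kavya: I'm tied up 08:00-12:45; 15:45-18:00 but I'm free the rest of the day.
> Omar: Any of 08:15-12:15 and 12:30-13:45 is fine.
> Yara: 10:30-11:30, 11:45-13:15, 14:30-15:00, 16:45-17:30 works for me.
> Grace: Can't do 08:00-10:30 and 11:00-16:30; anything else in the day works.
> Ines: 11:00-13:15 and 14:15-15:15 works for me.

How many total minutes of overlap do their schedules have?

Tomás free: 08:00-11:45, 12:00-18:00 (invert busy blocks within the working day).
Kavya free: 12:45-15:45 (invert busy blocks within the working day).
Omar free: 08:15-12:15, 12:30-13:45.
Yara free: 10:30-11:30, 11:45-13:15, 14:30-15:00, 16:45-17:30.
Grace free: 10:30-11:00, 16:30-18:00 (invert busy blocks within the working day).
Ines free: 11:00-13:15, 14:15-15:15.
Tomás ∩ Kavya: 12:45-15:45.
Tomás ∩ Kavya ∩ Omar: 12:45-13:45.
Tomás ∩ Kavya ∩ Omar ∩ Yara: 12:45-13:15.
Tomás ∩ Kavya ∩ Omar ∩ Yara ∩ Grace: ∅.
Tomás ∩ Kavya ∩ Omar ∩ Yara ∩ Grace ∩ Ines: ∅.
There is no time when everyone is free.
There is no common window, so the total is 0 minutes.

0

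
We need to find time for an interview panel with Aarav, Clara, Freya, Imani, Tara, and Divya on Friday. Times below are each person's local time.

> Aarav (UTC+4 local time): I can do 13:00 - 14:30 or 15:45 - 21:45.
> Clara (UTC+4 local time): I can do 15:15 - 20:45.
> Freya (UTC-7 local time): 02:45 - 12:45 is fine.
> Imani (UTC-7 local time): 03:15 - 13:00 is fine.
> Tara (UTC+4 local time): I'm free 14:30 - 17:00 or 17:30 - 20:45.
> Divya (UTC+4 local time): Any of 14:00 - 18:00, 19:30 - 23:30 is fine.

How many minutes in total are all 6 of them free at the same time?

180

Aarav in UTC: 09:00-10:30, 11:45-17:45 (subtract 4h to convert from UTC+4).
Clara in UTC: 11:15-16:45 (subtract 4h to convert from UTC+4).
Freya in UTC: 09:45-19:45 (add 7h to convert from UTC-7).
Imani in UTC: 10:15-20:00 (add 7h to convert from UTC-7).
Tara in UTC: 10:30-13:00, 13:30-16:45 (subtract 4h to convert from UTC+4).
Divya in UTC: 10:00-14:00, 15:30-19:30 (subtract 4h to convert from UTC+4).
Aarav ∩ Clara: 11:45-16:45.
Aarav ∩ Clara ∩ Freya: 11:45-16:45.
Aarav ∩ Clara ∩ Freya ∩ Imani: 11:45-16:45.
Aarav ∩ Clara ∩ Freya ∩ Imani ∩ Tara: 11:45-13:00, 13:30-16:45.
Aarav ∩ Clara ∩ Freya ∩ Imani ∩ Tara ∩ Divya: 11:45-13:00, 13:30-14:00, 15:30-16:45.
Summing the common windows: 75 + 30 + 75 = 180 minutes.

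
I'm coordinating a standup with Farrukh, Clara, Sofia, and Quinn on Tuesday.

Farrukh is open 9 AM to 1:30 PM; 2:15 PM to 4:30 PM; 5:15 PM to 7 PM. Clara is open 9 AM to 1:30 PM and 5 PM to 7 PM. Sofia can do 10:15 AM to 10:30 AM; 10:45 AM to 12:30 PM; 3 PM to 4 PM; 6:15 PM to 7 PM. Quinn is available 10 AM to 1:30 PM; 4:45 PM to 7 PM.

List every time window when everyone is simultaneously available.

Farrukh ∩ Clara: 09:00-13:30, 17:15-19:00.
Farrukh ∩ Clara ∩ Sofia: 10:15-10:30, 10:45-12:30, 18:15-19:00.
Farrukh ∩ Clara ∩ Sofia ∩ Quinn: 10:15-10:30, 10:45-12:30, 18:15-19:00.

10:15-10:30, 10:45-12:30, 18:15-19:00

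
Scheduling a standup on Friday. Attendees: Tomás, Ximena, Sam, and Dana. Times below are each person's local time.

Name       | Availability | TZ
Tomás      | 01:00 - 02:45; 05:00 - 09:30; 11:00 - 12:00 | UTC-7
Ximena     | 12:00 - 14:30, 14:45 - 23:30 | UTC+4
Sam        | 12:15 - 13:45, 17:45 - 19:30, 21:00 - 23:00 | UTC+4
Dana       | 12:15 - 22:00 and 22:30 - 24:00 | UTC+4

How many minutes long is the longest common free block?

Tomás in UTC: 08:00-09:45, 12:00-16:30, 18:00-19:00 (add 7h to convert from UTC-7).
Ximena in UTC: 08:00-10:30, 10:45-19:30 (subtract 4h to convert from UTC+4).
Sam in UTC: 08:15-09:45, 13:45-15:30, 17:00-19:00 (subtract 4h to convert from UTC+4).
Dana in UTC: 08:15-18:00, 18:30-20:00 (subtract 4h to convert from UTC+4).
Tomás ∩ Ximena: 08:00-09:45, 12:00-16:30, 18:00-19:00.
Tomás ∩ Ximena ∩ Sam: 08:15-09:45, 13:45-15:30, 18:00-19:00.
Tomás ∩ Ximena ∩ Sam ∩ Dana: 08:15-09:45, 13:45-15:30, 18:30-19:00.
So the common availability across everyone is 08:15-09:45, 13:45-15:30, 18:30-19:00.
The longest is 13:45-15:30 at 105 minutes.

105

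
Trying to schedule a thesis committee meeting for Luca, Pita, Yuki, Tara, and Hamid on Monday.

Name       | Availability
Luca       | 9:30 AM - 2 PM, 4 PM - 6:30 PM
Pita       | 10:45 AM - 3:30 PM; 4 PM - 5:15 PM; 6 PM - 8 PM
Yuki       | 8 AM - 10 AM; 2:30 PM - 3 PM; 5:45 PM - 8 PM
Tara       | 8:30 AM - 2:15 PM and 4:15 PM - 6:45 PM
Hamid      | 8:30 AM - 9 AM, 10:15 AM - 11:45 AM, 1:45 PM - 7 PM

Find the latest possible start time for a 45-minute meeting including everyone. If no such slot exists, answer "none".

none

Luca ∩ Pita: 10:45-14:00, 16:00-17:15, 18:00-18:30.
Luca ∩ Pita ∩ Yuki: 18:00-18:30.
Luca ∩ Pita ∩ Yuki ∩ Tara: 18:00-18:30.
Luca ∩ Pita ∩ Yuki ∩ Tara ∩ Hamid: 18:00-18:30.
So the common availability across everyone is 18:00-18:30.
No common window is at least 45 minutes long.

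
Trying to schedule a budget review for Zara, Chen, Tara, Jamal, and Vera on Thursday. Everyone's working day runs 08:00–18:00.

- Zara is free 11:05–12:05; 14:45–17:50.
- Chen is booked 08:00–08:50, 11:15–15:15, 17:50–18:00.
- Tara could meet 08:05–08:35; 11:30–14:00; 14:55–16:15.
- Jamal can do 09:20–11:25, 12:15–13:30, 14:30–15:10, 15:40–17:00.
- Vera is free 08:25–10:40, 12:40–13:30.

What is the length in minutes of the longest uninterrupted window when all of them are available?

0

Zara free: 11:05-12:05, 14:45-17:50.
Chen free: 08:50-11:15, 15:15-17:50 (invert busy blocks within the working day).
Tara free: 08:05-08:35, 11:30-14:00, 14:55-16:15.
Jamal free: 09:20-11:25, 12:15-13:30, 14:30-15:10, 15:40-17:00.
Vera free: 08:25-10:40, 12:40-13:30.
Zara ∩ Chen: 11:05-11:15, 15:15-17:50.
Zara ∩ Chen ∩ Tara: 15:15-16:15.
Zara ∩ Chen ∩ Tara ∩ Jamal: 15:40-16:15.
Zara ∩ Chen ∩ Tara ∩ Jamal ∩ Vera: ∅.
There is no time when everyone is free.
No common window exists, so the longest block is 0 minutes.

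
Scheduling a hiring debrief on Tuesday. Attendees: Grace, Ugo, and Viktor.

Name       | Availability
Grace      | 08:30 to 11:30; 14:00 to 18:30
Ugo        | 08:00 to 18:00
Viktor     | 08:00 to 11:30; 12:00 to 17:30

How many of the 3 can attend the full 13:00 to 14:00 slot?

2

Ugo and Viktor can make the full 13:00-14:00 slot — that's 2.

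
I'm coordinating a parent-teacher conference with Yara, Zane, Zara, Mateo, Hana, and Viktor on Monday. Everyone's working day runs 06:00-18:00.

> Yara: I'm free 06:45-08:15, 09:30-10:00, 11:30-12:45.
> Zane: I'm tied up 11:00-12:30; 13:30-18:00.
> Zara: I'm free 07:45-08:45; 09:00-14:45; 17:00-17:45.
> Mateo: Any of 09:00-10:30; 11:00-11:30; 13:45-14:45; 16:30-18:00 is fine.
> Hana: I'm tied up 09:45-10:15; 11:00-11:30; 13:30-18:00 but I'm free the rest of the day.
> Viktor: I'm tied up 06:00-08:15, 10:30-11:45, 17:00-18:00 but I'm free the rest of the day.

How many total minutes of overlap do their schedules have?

15

Yara free: 06:45-08:15, 09:30-10:00, 11:30-12:45.
Zane free: 06:00-11:00, 12:30-13:30 (invert busy blocks within the working day).
Zara free: 07:45-08:45, 09:00-14:45, 17:00-17:45.
Mateo free: 09:00-10:30, 11:00-11:30, 13:45-14:45, 16:30-18:00.
Hana free: 06:00-09:45, 10:15-11:00, 11:30-13:30 (invert busy blocks within the working day).
Viktor free: 08:15-10:30, 11:45-17:00 (invert busy blocks within the working day).
Yara ∩ Zane: 06:45-08:15, 09:30-10:00, 12:30-12:45.
Yara ∩ Zane ∩ Zara: 07:45-08:15, 09:30-10:00, 12:30-12:45.
Yara ∩ Zane ∩ Zara ∩ Mateo: 09:30-10:00.
Yara ∩ Zane ∩ Zara ∩ Mateo ∩ Hana: 09:30-09:45.
Yara ∩ Zane ∩ Zara ∩ Mateo ∩ Hana ∩ Viktor: 09:30-09:45.
That's a single block of 15 minutes.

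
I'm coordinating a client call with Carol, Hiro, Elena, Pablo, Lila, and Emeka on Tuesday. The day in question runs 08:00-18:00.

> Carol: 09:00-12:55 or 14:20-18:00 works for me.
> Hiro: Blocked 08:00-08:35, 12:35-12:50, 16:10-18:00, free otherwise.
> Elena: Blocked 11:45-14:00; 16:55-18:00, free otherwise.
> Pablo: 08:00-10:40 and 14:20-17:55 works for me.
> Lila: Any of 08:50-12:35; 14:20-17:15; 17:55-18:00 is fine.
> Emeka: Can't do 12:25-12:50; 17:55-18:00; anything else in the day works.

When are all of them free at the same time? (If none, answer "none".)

09:00-10:40, 14:20-16:10

Carol free: 09:00-12:55, 14:20-18:00.
Hiro free: 08:35-12:35, 12:50-16:10 (invert busy blocks within the working day).
Elena free: 08:00-11:45, 14:00-16:55 (invert busy blocks within the working day).
Pablo free: 08:00-10:40, 14:20-17:55.
Lila free: 08:50-12:35, 14:20-17:15, 17:55-18:00.
Emeka free: 08:00-12:25, 12:50-17:55 (invert busy blocks within the working day).
Carol ∩ Hiro: 09:00-12:35, 12:50-12:55, 14:20-16:10.
Carol ∩ Hiro ∩ Elena: 09:00-11:45, 14:20-16:10.
Carol ∩ Hiro ∩ Elena ∩ Pablo: 09:00-10:40, 14:20-16:10.
Carol ∩ Hiro ∩ Elena ∩ Pablo ∩ Lila: 09:00-10:40, 14:20-16:10.
Carol ∩ Hiro ∩ Elena ∩ Pablo ∩ Lila ∩ Emeka: 09:00-10:40, 14:20-16:10.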